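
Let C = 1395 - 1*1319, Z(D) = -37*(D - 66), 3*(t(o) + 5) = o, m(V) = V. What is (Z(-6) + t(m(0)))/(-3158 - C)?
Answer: -2659/3234 ≈ -0.82220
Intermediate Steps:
t(o) = -5 + o/3
Z(D) = 2442 - 37*D (Z(D) = -37*(-66 + D) = 2442 - 37*D)
C = 76 (C = 1395 - 1319 = 76)
(Z(-6) + t(m(0)))/(-3158 - C) = ((2442 - 37*(-6)) + (-5 + (⅓)*0))/(-3158 - 1*76) = ((2442 + 222) + (-5 + 0))/(-3158 - 76) = (2664 - 5)/(-3234) = 2659*(-1/3234) = -2659/3234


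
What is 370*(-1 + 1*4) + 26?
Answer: 1136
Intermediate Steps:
370*(-1 + 1*4) + 26 = 370*(-1 + 4) + 26 = 370*3 + 26 = 1110 + 26 = 1136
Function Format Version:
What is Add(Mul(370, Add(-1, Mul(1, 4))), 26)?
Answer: 1136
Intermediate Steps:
Add(Mul(370, Add(-1, Mul(1, 4))), 26) = Add(Mul(370, Add(-1, 4)), 26) = Add(Mul(370, 3), 26) = Add(1110, 26) = 1136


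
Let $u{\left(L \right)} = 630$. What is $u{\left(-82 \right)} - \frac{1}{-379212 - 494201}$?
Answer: $\frac{550250191}{873413} \approx 630.0$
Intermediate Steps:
$u{\left(-82 \right)} - \frac{1}{-379212 - 494201} = 630 - \frac{1}{-379212 - 494201} = 630 - \frac{1}{-873413} = 630 - - \frac{1}{873413} = 630 + \frac{1}{873413} = \frac{550250191}{873413}$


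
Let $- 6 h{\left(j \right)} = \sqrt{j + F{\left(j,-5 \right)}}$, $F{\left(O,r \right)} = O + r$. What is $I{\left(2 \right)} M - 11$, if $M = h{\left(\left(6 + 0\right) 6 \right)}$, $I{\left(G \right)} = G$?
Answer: $-11 - \frac{\sqrt{67}}{3} \approx -13.728$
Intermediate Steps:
$h{\left(j \right)} = - \frac{\sqrt{-5 + 2 j}}{6}$ ($h{\left(j \right)} = - \frac{\sqrt{j + \left(j - 5\right)}}{6} = - \frac{\sqrt{j + \left(-5 + j\right)}}{6} = - \frac{\sqrt{-5 + 2 j}}{6}$)
$M = - \frac{\sqrt{67}}{6}$ ($M = - \frac{\sqrt{-5 + 2 \left(6 + 0\right) 6}}{6} = - \frac{\sqrt{-5 + 2 \cdot 6 \cdot 6}}{6} = - \frac{\sqrt{-5 + 2 \cdot 36}}{6} = - \frac{\sqrt{-5 + 72}}{6} = - \frac{\sqrt{67}}{6} \approx -1.3642$)
$I{\left(2 \right)} M - 11 = 2 \left(- \frac{\sqrt{67}}{6}\right) - 11 = - \frac{\sqrt{67}}{3} - 11 = -11 - \frac{\sqrt{67}}{3}$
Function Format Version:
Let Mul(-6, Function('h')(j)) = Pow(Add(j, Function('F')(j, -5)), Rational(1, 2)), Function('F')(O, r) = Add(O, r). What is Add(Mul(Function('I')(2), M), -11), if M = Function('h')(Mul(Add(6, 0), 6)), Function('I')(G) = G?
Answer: Add(-11, Mul(Rational(-1, 3), Pow(67, Rational(1, 2)))) ≈ -13.728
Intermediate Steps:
Function('h')(j) = Mul(Rational(-1, 6), Pow(Add(-5, Mul(2, j)), Rational(1, 2))) (Function('h')(j) = Mul(Rational(-1, 6), Pow(Add(j, Add(j, -5)), Rational(1, 2))) = Mul(Rational(-1, 6), Pow(Add(j, Add(-5, j)), Rational(1, 2))) = Mul(Rational(-1, 6), Pow(Add(-5, Mul(2, j)), Rational(1, 2))))
M = Mul(Rational(-1, 6), Pow(67, Rational(1, 2))) (M = Mul(Rational(-1, 6), Pow(Add(-5, Mul(2, Mul(Add(6, 0), 6))), Rational(1, 2))) = Mul(Rational(-1, 6), Pow(Add(-5, Mul(2, Mul(6, 6))), Rational(1, 2))) = Mul(Rational(-1, 6), Pow(Add(-5, Mul(2, 36)), Rational(1, 2))) = Mul(Rational(-1, 6), Pow(Add(-5, 72), Rational(1, 2))) = Mul(Rational(-1, 6), Pow(67, Rational(1, 2))) ≈ -1.3642)
Add(Mul(Function('I')(2), M), -11) = Add(Mul(2, Mul(Rational(-1, 6), Pow(67, Rational(1, 2)))), -11) = Add(Mul(Rational(-1, 3), Pow(67, Rational(1, 2))), -11) = Add(-11, Mul(Rational(-1, 3), Pow(67, Rational(1, 2))))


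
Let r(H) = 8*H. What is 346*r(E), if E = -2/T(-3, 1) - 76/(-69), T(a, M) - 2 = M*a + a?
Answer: 305864/69 ≈ 4432.8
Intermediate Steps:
T(a, M) = 2 + a + M*a (T(a, M) = 2 + (M*a + a) = 2 + (a + M*a) = 2 + a + M*a)
E = 221/138 (E = -2/(2 - 3 + 1*(-3)) - 76/(-69) = -2/(2 - 3 - 3) - 76*(-1/69) = -2/(-4) + 76/69 = -2*(-¼) + 76/69 = ½ + 76/69 = 221/138 ≈ 1.6014)
346*r(E) = 346*(8*(221/138)) = 346*(884/69) = 305864/69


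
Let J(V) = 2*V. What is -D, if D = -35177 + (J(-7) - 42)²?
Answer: 32041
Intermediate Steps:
D = -32041 (D = -35177 + (2*(-7) - 42)² = -35177 + (-14 - 42)² = -35177 + (-56)² = -35177 + 3136 = -32041)
-D = -1*(-32041) = 32041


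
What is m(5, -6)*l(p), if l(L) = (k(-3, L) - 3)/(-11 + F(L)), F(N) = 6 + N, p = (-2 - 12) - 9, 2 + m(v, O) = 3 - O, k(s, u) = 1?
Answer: ½ ≈ 0.50000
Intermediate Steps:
m(v, O) = 1 - O (m(v, O) = -2 + (3 - O) = 1 - O)
p = -23 (p = -14 - 9 = -23)
l(L) = -2/(-5 + L) (l(L) = (1 - 3)/(-11 + (6 + L)) = -2/(-5 + L))
m(5, -6)*l(p) = (1 - 1*(-6))*(-2/(-5 - 23)) = (1 + 6)*(-2/(-28)) = 7*(-2*(-1/28)) = 7*(1/14) = ½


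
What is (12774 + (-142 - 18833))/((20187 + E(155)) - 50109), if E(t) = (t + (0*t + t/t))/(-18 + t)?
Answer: 94393/455462 ≈ 0.20725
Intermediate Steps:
E(t) = (1 + t)/(-18 + t) (E(t) = (t + (0 + 1))/(-18 + t) = (t + 1)/(-18 + t) = (1 + t)/(-18 + t))
(12774 + (-142 - 18833))/((20187 + E(155)) - 50109) = (12774 + (-142 - 18833))/((20187 + (1 + 155)/(-18 + 155)) - 50109) = (12774 - 18975)/((20187 + 156/137) - 50109) = -6201/((20187 + (1/137)*156) - 50109) = -6201/((20187 + 156/137) - 50109) = -6201/(2765775/137 - 50109) = -6201/(-4099158/137) = -6201*(-137/4099158) = 94393/455462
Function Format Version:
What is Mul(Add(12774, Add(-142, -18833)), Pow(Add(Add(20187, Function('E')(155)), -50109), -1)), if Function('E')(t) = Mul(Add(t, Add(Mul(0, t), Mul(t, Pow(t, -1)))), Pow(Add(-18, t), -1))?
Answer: Rational(94393, 455462) ≈ 0.20725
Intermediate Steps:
Function('E')(t) = Mul(Pow(Add(-18, t), -1), Add(1, t)) (Function('E')(t) = Mul(Add(t, Add(0, 1)), Pow(Add(-18, t), -1)) = Mul(Add(t, 1), Pow(Add(-18, t), -1)) = Mul(Add(1, t), Pow(Add(-18, t), -1)) = Mul(Pow(Add(-18, t), -1), Add(1, t)))
Mul(Add(12774, Add(-142, -18833)), Pow(Add(Add(20187, Function('E')(155)), -50109), -1)) = Mul(Add(12774, Add(-142, -18833)), Pow(Add(Add(20187, Mul(Pow(Add(-18, 155), -1), Add(1, 155))), -50109), -1)) = Mul(Add(12774, -18975), Pow(Add(Add(20187, Mul(Pow(137, -1), 156)), -50109), -1)) = Mul(-6201, Pow(Add(Add(20187, Mul(Rational(1, 137), 156)), -50109), -1)) = Mul(-6201, Pow(Add(Add(20187, Rational(156, 137)), -50109), -1)) = Mul(-6201, Pow(Add(Rational(2765775, 137), -50109), -1)) = Mul(-6201, Pow(Rational(-4099158, 137), -1)) = Mul(-6201, Rational(-137, 4099158)) = Rational(94393, 455462)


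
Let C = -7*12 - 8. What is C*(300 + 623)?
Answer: -84916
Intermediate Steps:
C = -92 (C = -84 - 8 = -92)
C*(300 + 623) = -92*(300 + 623) = -92*923 = -84916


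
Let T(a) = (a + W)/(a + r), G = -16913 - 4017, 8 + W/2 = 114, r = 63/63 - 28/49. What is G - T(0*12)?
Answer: -64274/3 ≈ -21425.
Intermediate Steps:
r = 3/7 (r = 63*(1/63) - 28*1/49 = 1 - 4/7 = 3/7 ≈ 0.42857)
W = 212 (W = -16 + 2*114 = -16 + 228 = 212)
G = -20930
T(a) = (212 + a)/(3/7 + a) (T(a) = (a + 212)/(a + 3/7) = (212 + a)/(3/7 + a))
G - T(0*12) = -20930 - 7*(212 + 0*12)/(3 + 7*(0*12)) = -20930 - 7*(212 + 0)/(3 + 7*0) = -20930 - 7*212/(3 + 0) = -20930 - 7*212/3 = -20930 - 1*1484/3 = -20930 - 1484/3 = -64274/3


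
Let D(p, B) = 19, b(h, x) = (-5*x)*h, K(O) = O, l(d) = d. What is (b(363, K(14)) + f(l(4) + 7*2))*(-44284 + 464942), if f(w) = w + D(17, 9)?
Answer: -10673355434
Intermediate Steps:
b(h, x) = -5*h*x
f(w) = 19 + w (f(w) = w + 19 = 19 + w)
(b(363, K(14)) + f(l(4) + 7*2))*(-44284 + 464942) = (-5*363*14 + (19 + (4 + 7*2)))*(-44284 + 464942) = (-25410 + (19 + (4 + 14)))*420658 = (-25410 + (19 + 18))*420658 = (-25410 + 37)*420658 = -25373*420658 = -10673355434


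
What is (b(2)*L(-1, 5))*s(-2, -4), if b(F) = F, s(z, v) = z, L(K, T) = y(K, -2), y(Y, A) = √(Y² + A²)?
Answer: -4*√5 ≈ -8.9443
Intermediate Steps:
y(Y, A) = √(A² + Y²)
L(K, T) = √(4 + K²) (L(K, T) = √((-2)² + K²) = √(4 + K²))
(b(2)*L(-1, 5))*s(-2, -4) = (2*√(4 + (-1)²))*(-2) = (2*√(4 + 1))*(-2) = (2*√5)*(-2) = -4*√5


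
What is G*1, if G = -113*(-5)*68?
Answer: 38420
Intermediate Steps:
G = 38420 (G = 565*68 = 38420)
G*1 = 38420*1 = 38420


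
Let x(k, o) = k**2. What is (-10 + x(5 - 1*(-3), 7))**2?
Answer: 2916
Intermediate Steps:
(-10 + x(5 - 1*(-3), 7))**2 = (-10 + (5 - 1*(-3))**2)**2 = (-10 + (5 + 3)**2)**2 = (-10 + 8**2)**2 = (-10 + 64)**2 = 54**2 = 2916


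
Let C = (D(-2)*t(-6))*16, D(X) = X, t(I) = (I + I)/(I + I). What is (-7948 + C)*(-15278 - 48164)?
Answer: 506267160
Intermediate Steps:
t(I) = 1 (t(I) = (2*I)/((2*I)) = (2*I)*(1/(2*I)) = 1)
C = -32 (C = -2*1*16 = -2*16 = -32)
(-7948 + C)*(-15278 - 48164) = (-7948 - 32)*(-15278 - 48164) = -7980*(-63442) = 506267160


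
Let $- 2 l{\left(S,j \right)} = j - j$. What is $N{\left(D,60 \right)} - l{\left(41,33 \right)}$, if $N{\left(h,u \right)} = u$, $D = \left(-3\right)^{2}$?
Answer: $60$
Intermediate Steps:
$D = 9$
$l{\left(S,j \right)} = 0$ ($l{\left(S,j \right)} = - \frac{j - j}{2} = \left(- \frac{1}{2}\right) 0 = 0$)
$N{\left(D,60 \right)} - l{\left(41,33 \right)} = 60 - 0 = 60 + 0 = 60$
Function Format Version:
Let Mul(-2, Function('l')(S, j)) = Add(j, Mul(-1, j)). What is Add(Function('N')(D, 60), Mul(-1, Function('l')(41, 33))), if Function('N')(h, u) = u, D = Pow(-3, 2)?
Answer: 60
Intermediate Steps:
D = 9
Function('l')(S, j) = 0 (Function('l')(S, j) = Mul(Rational(-1, 2), Add(j, Mul(-1, j))) = Mul(Rational(-1, 2), 0) = 0)
Add(Function('N')(D, 60), Mul(-1, Function('l')(41, 33))) = Add(60, Mul(-1, 0)) = Add(60, 0) = 60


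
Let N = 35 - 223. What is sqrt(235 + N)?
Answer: sqrt(47) ≈ 6.8557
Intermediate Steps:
N = -188
sqrt(235 + N) = sqrt(235 - 188) = sqrt(47)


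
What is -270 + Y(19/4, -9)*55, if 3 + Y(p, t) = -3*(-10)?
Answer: 1215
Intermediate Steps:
Y(p, t) = 27 (Y(p, t) = -3 - 3*(-10) = -3 + 30 = 27)
-270 + Y(19/4, -9)*55 = -270 + 27*55 = -270 + 1485 = 1215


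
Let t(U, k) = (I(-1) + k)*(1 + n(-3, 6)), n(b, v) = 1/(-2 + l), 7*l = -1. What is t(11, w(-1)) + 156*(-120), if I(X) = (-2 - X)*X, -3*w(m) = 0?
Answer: -280792/15 ≈ -18719.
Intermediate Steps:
l = -⅐ (l = (⅐)*(-1) = -⅐ ≈ -0.14286)
w(m) = 0 (w(m) = -⅓*0 = 0)
I(X) = X*(-2 - X)
n(b, v) = -7/15 (n(b, v) = 1/(-2 - ⅐) = 1/(-15/7) = -7/15)
t(U, k) = 8/15 + 8*k/15 (t(U, k) = (-1*(-1)*(2 - 1) + k)*(1 - 7/15) = (-1*(-1)*1 + k)*(8/15) = (1 + k)*(8/15) = 8/15 + 8*k/15)
t(11, w(-1)) + 156*(-120) = (8/15 + (8/15)*0) + 156*(-120) = (8/15 + 0) - 18720 = 8/15 - 18720 = -280792/15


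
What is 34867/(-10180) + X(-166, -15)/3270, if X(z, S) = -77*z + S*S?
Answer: 1839617/3328860 ≈ 0.55263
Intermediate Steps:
X(z, S) = S² - 77*z (X(z, S) = -77*z + S² = S² - 77*z)
34867/(-10180) + X(-166, -15)/3270 = 34867/(-10180) + ((-15)² - 77*(-166))/3270 = 34867*(-1/10180) + (225 + 12782)*(1/3270) = -34867/10180 + 13007*(1/3270) = -34867/10180 + 13007/3270 = 1839617/3328860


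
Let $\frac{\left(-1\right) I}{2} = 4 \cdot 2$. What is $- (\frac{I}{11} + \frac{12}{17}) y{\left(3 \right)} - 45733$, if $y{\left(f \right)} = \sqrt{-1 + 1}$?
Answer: $-45733$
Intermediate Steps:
$I = -16$ ($I = - 2 \cdot 4 \cdot 2 = \left(-2\right) 8 = -16$)
$y{\left(f \right)} = 0$ ($y{\left(f \right)} = \sqrt{0} = 0$)
$- (\frac{I}{11} + \frac{12}{17}) y{\left(3 \right)} - 45733 = - (- \frac{16}{11} + \frac{12}{17}) 0 - 45733 = \left(-1\right) \left(- \frac{140}{187}\right) 0 - 45733 = \frac{140}{187} \cdot 0 - 45733 = 0 - 45733 = -45733$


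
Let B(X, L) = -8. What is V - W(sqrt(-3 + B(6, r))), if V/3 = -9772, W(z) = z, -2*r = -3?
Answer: -29316 - I*sqrt(11) ≈ -29316.0 - 3.3166*I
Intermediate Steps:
r = 3/2 (r = -1/2*(-3) = 3/2 ≈ 1.5000)
V = -29316 (V = 3*(-9772) = -29316)
V - W(sqrt(-3 + B(6, r))) = -29316 - sqrt(-3 - 8) = -29316 - sqrt(-11) = -29316 - I*sqrt(11)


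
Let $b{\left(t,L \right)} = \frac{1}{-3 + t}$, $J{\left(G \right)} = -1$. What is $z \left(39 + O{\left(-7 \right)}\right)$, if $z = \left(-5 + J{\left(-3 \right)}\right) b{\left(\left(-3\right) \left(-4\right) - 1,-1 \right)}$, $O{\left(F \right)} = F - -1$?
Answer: $- \frac{99}{4} \approx -24.75$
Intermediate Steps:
$O{\left(F \right)} = 1 + F$ ($O{\left(F \right)} = F + 1 = 1 + F$)
$z = - \frac{3}{4}$ ($z = \frac{-5 - 1}{-3 - -11} = - \frac{6}{-3 + \left(12 - 1\right)} = - \frac{6}{-3 + 11} = - \frac{6}{8} = \left(-6\right) \frac{1}{8} = - \frac{3}{4} \approx -0.75$)
$z \left(39 + O{\left(-7 \right)}\right) = - \frac{3 \left(39 + \left(1 - 7\right)\right)}{4} = - \frac{3 \left(39 - 6\right)}{4} = \left(- \frac{3}{4}\right) 33 = - \frac{99}{4}$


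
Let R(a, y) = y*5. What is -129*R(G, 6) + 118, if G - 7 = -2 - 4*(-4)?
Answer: -3752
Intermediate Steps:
G = 21 (G = 7 + (-2 - 4*(-4)) = 7 + (-2 + 16) = 7 + 14 = 21)
R(a, y) = 5*y
-129*R(G, 6) + 118 = -645*6 + 118 = -129*30 + 118 = -3870 + 118 = -3752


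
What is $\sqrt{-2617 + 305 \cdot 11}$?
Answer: $3 \sqrt{82} \approx 27.166$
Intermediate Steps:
$\sqrt{-2617 + 305 \cdot 11} = \sqrt{-2617 + 3355} = \sqrt{738} = 3 \sqrt{82}$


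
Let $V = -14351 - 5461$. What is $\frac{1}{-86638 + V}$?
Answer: $- \frac{1}{106450} \approx -9.3941 \cdot 10^{-6}$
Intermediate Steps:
$V = -19812$
$\frac{1}{-86638 + V} = \frac{1}{-86638 - 19812} = \frac{1}{-106450} = - \frac{1}{106450}$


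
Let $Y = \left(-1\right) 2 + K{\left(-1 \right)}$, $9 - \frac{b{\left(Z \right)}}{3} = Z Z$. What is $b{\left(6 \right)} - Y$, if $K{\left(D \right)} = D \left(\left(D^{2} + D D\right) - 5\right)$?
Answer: $-82$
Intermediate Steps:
$b{\left(Z \right)} = 27 - 3 Z^{2}$ ($b{\left(Z \right)} = 27 - 3 Z Z = 27 - 3 Z^{2}$)
$K{\left(D \right)} = D \left(-5 + 2 D^{2}\right)$ ($K{\left(D \right)} = D \left(\left(D^{2} + D^{2}\right) - 5\right) = D \left(2 D^{2} - 5\right) = D \left(-5 + 2 D^{2}\right)$)
$Y = 1$ ($Y = \left(-1\right) 2 - \left(-5 + 2 \left(-1\right)^{2}\right) = -2 - \left(-5 + 2 \cdot 1\right) = -2 - \left(-5 + 2\right) = -2 - -3 = -2 + 3 = 1$)
$b{\left(6 \right)} - Y = \left(27 - 3 \cdot 6^{2}\right) - 1 = \left(27 - 108\right) - 1 = -81 - 1 = -82$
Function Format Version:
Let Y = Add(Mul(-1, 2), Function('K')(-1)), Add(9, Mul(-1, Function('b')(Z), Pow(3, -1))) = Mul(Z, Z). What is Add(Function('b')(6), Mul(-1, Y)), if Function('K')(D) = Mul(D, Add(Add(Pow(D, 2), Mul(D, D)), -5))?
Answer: -82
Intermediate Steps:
Function('b')(Z) = Add(27, Mul(-3, Pow(Z, 2))) (Function('b')(Z) = Add(27, Mul(-3, Mul(Z, Z))) = Add(27, Mul(-3, Pow(Z, 2))))
Function('K')(D) = Mul(D, Add(-5, Mul(2, Pow(D, 2)))) (Function('K')(D) = Mul(D, Add(Add(Pow(D, 2), Pow(D, 2)), -5)) = Mul(D, Add(Mul(2, Pow(D, 2)), -5)) = Mul(D, Add(-5, Mul(2, Pow(D, 2)))))
Y = 1 (Y = Add(Mul(-1, 2), Mul(-1, Add(-5, Mul(2, Pow(-1, 2))))) = Add(-2, Mul(-1, Add(-5, Mul(2, 1)))) = Add(-2, Mul(-1, Add(-5, 2))) = Add(-2, Mul(-1, -3)) = Add(-2, 3) = 1)
Add(Function('b')(6), Mul(-1, Y)) = Add(Add(27, Mul(-3, Pow(6, 2))), Mul(-1, 1)) = Add(Add(27, Mul(-3, 36)), -1) = Add(Add(27, -108), -1) = Add(-81, -1) = -82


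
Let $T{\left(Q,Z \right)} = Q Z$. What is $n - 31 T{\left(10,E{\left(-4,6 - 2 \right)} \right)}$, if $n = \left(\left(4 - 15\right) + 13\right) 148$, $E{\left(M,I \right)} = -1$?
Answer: $606$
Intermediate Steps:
$n = 296$ ($n = \left(-11 + 13\right) 148 = 2 \cdot 148 = 296$)
$n - 31 T{\left(10,E{\left(-4,6 - 2 \right)} \right)} = 296 - 31 \cdot 10 \left(-1\right) = 296 - -310 = 296 + 310 = 606$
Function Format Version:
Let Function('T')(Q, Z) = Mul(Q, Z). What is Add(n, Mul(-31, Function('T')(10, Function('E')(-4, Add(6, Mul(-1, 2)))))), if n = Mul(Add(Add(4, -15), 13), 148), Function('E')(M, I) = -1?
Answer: 606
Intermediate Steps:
n = 296 (n = Mul(Add(-11, 13), 148) = Mul(2, 148) = 296)
Add(n, Mul(-31, Function('T')(10, Function('E')(-4, Add(6, Mul(-1, 2)))))) = Add(296, Mul(-31, Mul(10, -1))) = Add(296, Mul(-31, -10)) = Add(296, 310) = 606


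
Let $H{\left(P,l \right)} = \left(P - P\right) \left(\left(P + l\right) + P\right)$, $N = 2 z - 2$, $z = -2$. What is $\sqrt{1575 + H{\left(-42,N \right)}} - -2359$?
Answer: $2359 + 15 \sqrt{7} \approx 2398.7$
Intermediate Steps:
$N = -6$ ($N = 2 \left(-2\right) - 2 = -4 - 2 = -6$)
$H{\left(P,l \right)} = 0$ ($H{\left(P,l \right)} = 0 \left(l + 2 P\right) = 0$)
$\sqrt{1575 + H{\left(-42,N \right)}} - -2359 = \sqrt{1575 + 0} - -2359 = \sqrt{1575} + 2359 = 15 \sqrt{7} + 2359 = 2359 + 15 \sqrt{7}$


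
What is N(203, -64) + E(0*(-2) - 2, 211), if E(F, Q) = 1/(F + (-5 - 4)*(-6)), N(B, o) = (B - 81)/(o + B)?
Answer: 6483/7228 ≈ 0.89693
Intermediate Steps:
N(B, o) = (-81 + B)/(B + o)
E(F, Q) = 1/(54 + F) (E(F, Q) = 1/(F - 9*(-6)) = 1/(F + 54) = 1/(54 + F))
N(203, -64) + E(0*(-2) - 2, 211) = (-81 + 203)/(203 - 64) + 1/(54 + (0*(-2) - 2)) = 122/139 + 1/(54 + (0 - 2)) = (1/139)*122 + 1/(54 - 2) = 122/139 + 1/52 = 6483/7228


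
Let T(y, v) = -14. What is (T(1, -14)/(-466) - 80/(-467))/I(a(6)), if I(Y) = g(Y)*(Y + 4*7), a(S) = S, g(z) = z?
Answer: 7303/7399148 ≈ 0.00098700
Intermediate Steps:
I(Y) = Y*(28 + Y) (I(Y) = Y*(Y + 4*7) = Y*(Y + 28) = Y*(28 + Y))
(T(1, -14)/(-466) - 80/(-467))/I(a(6)) = (-14/(-466) - 80/(-467))/((6*(28 + 6))) = (-14*(-1/466) - 80*(-1/467))/((6*34)) = (7/233 + 80/467)/204 = (21909/108811)*(1/204) = 7303/7399148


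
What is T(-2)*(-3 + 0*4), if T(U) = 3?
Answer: -9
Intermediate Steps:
T(-2)*(-3 + 0*4) = 3*(-3 + 0*4) = 3*(-3 + 0) = 3*(-3) = -9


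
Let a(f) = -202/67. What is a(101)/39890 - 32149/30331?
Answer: -42964254366/40531770265 ≈ -1.0600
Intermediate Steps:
a(f) = -202/67 (a(f) = -202*1/67 = -202/67)
a(101)/39890 - 32149/30331 = -202/67/39890 - 32149/30331 = -202/67*1/39890 - 32149*1/30331 = -101/1336315 - 32149/30331 = -42964254366/40531770265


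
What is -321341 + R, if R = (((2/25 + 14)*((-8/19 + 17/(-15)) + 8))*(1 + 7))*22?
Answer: -2175748801/7125 ≈ -3.0537e+5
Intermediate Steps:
R = 113805824/7125 (R = (((2*(1/25) + 14)*((-8*1/19 + 17*(-1/15)) + 8))*8)*22 = (((2/25 + 14)*((-8/19 - 17/15) + 8))*8)*22 = ((352*(-443/285 + 8)/25)*8)*22 = (((352/25)*(1837/285))*8)*22 = ((646624/7125)*8)*22 = (5172992/7125)*22 = 113805824/7125 ≈ 15973.)
-321341 + R = -321341 + 113805824/7125 = -2175748801/7125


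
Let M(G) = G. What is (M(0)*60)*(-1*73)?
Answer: 0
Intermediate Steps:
(M(0)*60)*(-1*73) = (0*60)*(-1*73) = 0*(-73) = 0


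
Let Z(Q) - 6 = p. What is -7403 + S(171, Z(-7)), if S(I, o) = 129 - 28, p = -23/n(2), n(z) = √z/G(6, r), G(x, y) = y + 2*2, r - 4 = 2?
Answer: -7302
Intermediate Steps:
r = 6 (r = 4 + 2 = 6)
G(x, y) = 4 + y (G(x, y) = y + 4 = 4 + y)
n(z) = √z/10 (n(z) = √z/(4 + 6) = √z/10)
p = -115*√2 (p = -23*5*√2 = -115*√2 ≈ -162.63)
Z(Q) = 6 - 115*√2
S(I, o) = 101
-7403 + S(171, Z(-7)) = -7403 + 101 = -7302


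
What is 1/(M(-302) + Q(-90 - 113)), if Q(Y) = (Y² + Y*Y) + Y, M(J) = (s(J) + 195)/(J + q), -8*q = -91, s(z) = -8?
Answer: 2325/191148379 ≈ 1.2163e-5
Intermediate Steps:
q = 91/8 (q = -⅛*(-91) = 91/8 ≈ 11.375)
M(J) = 187/(91/8 + J) (M(J) = (-8 + 195)/(J + 91/8) = 187/(91/8 + J))
Q(Y) = Y + 2*Y² (Q(Y) = (Y² + Y²) + Y = 2*Y² + Y = Y + 2*Y²)
1/(M(-302) + Q(-90 - 113)) = 1/(1496/(91 + 8*(-302)) + (-90 - 113)*(1 + 2*(-90 - 113))) = 1/(1496/(91 - 2416) - 203*(1 + 2*(-203))) = 1/(1496/(-2325) - 203*(1 - 406)) = 1/(1496*(-1/2325) - 203*(-405)) = 1/(-1496/2325 + 82215) = 1/(191148379/2325) = 2325/191148379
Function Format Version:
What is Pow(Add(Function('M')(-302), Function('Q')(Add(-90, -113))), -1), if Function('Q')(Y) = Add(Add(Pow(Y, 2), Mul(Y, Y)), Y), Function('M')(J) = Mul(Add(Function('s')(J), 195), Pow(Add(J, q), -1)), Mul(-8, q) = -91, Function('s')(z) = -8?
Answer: Rational(2325, 191148379) ≈ 1.2163e-5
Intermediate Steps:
q = Rational(91, 8) (q = Mul(Rational(-1, 8), -91) = Rational(91, 8) ≈ 11.375)
Function('M')(J) = Mul(187, Pow(Add(Rational(91, 8), J), -1)) (Function('M')(J) = Mul(Add(-8, 195), Pow(Add(J, Rational(91, 8)), -1)) = Mul(187, Pow(Add(Rational(91, 8), J), -1)))
Function('Q')(Y) = Add(Y, Mul(2, Pow(Y, 2))) (Function('Q')(Y) = Add(Add(Pow(Y, 2), Pow(Y, 2)), Y) = Add(Mul(2, Pow(Y, 2)), Y) = Add(Y, Mul(2, Pow(Y, 2))))
Pow(Add(Function('M')(-302), Function('Q')(Add(-90, -113))), -1) = Pow(Add(Mul(1496, Pow(Add(91, Mul(8, -302)), -1)), Mul(Add(-90, -113), Add(1, Mul(2, Add(-90, -113))))), -1) = Pow(Add(Mul(1496, Pow(Add(91, -2416), -1)), Mul(-203, Add(1, Mul(2, -203)))), -1) = Pow(Add(Mul(1496, Pow(-2325, -1)), Mul(-203, Add(1, -406))), -1) = Pow(Add(Mul(1496, Rational(-1, 2325)), Mul(-203, -405)), -1) = Pow(Add(Rational(-1496, 2325), 82215), -1) = Pow(Rational(191148379, 2325), -1) = Rational(2325, 191148379)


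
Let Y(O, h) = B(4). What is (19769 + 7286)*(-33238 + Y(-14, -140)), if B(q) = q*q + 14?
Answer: -898442440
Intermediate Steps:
B(q) = 14 + q² (B(q) = q² + 14 = 14 + q²)
Y(O, h) = 30 (Y(O, h) = 14 + 4² = 14 + 16 = 30)
(19769 + 7286)*(-33238 + Y(-14, -140)) = (19769 + 7286)*(-33238 + 30) = 27055*(-33208) = -898442440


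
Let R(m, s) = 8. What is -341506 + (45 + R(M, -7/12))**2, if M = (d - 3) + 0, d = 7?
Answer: -338697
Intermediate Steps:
M = 4 (M = (7 - 3) + 0 = 4 + 0 = 4)
-341506 + (45 + R(M, -7/12))**2 = -341506 + (45 + 8)**2 = -341506 + 53**2 = -341506 + 2809 = -338697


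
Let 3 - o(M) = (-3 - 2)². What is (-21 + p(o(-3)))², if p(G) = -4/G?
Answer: 52441/121 ≈ 433.40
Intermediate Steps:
o(M) = -22 (o(M) = 3 - (-3 - 2)² = 3 - 1*(-5)² = 3 - 1*25 = 3 - 25 = -22)
(-21 + p(o(-3)))² = (-21 - 4/(-22))² = (-21 - 4*(-1/22))² = (-21 + 2/11)² = (-229/11)² = 52441/121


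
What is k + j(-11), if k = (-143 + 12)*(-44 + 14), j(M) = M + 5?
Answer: 3924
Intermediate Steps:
j(M) = 5 + M
k = 3930 (k = -131*(-30) = 3930)
k + j(-11) = 3930 + (5 - 11) = 3930 - 6 = 3924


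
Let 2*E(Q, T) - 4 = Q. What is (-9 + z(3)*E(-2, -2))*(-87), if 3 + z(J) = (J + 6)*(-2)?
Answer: 2610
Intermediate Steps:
z(J) = -15 - 2*J (z(J) = -3 + (J + 6)*(-2) = -3 + (6 + J)*(-2) = -3 + (-12 - 2*J) = -15 - 2*J)
E(Q, T) = 2 + Q/2
(-9 + z(3)*E(-2, -2))*(-87) = (-9 + (-15 - 2*3)*(2 + (½)*(-2)))*(-87) = (-9 + (-15 - 6)*(2 - 1))*(-87) = (-9 - 21*1)*(-87) = (-9 - 21)*(-87) = -30*(-87) = 2610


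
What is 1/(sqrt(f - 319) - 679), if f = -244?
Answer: -679/461604 - I*sqrt(563)/461604 ≈ -0.001471 - 5.1403e-5*I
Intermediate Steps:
1/(sqrt(f - 319) - 679) = 1/(sqrt(-244 - 319) - 679) = 1/(sqrt(-563) - 679) = 1/(I*sqrt(563) - 679) = 1/(-679 + I*sqrt(563))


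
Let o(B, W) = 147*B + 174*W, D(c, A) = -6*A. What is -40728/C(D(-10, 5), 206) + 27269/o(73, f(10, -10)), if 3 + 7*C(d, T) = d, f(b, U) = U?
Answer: 23100883/2673 ≈ 8642.3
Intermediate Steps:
C(d, T) = -3/7 + d/7
-40728/C(D(-10, 5), 206) + 27269/o(73, f(10, -10)) = -40728/(-3/7 + (-6*5)/7) + 27269/(147*73 + 174*(-10)) = -40728/(-3/7 + (⅐)*(-30)) + 27269/(10731 - 1740) = -40728/(-3/7 - 30/7) + 27269/8991 = -40728/(-33/7) + 27269*(1/8991) = -40728*(-7/33) + 737/243 = 95032/11 + 737/243 = 23100883/2673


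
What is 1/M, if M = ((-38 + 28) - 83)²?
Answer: 1/8649 ≈ 0.00011562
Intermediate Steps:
M = 8649 (M = (-10 - 83)² = (-93)² = 8649)
1/M = 1/8649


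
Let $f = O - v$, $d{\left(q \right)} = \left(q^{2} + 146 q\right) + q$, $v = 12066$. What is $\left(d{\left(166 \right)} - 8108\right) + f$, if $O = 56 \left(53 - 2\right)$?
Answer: $34640$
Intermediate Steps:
$O = 2856$ ($O = 56 \cdot 51 = 2856$)
$d{\left(q \right)} = q^{2} + 147 q$
$f = -9210$ ($f = 2856 - 12066 = -9210$)
$\left(d{\left(166 \right)} - 8108\right) + f = \left(166 \left(147 + 166\right) - 8108\right) - 9210 = \left(166 \cdot 313 - 8108\right) - 9210 = \left(51958 - 8108\right) - 9210 = 43850 - 9210 = 34640$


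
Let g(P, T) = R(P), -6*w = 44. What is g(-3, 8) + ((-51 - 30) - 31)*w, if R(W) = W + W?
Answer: 2446/3 ≈ 815.33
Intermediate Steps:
w = -22/3 (w = -⅙*44 = -22/3 ≈ -7.3333)
R(W) = 2*W
g(P, T) = 2*P
g(-3, 8) + ((-51 - 30) - 31)*w = 2*(-3) + ((-51 - 30) - 31)*(-22/3) = -6 + (-81 - 31)*(-22/3) = -6 - 112*(-22/3) = -6 + 2464/3 = 2446/3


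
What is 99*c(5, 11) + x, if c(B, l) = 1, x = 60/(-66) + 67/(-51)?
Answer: 54292/561 ≈ 96.777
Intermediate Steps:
x = -1247/561 (x = 60*(-1/66) + 67*(-1/51) = -10/11 - 67/51 = -1247/561 ≈ -2.2228)
99*c(5, 11) + x = 99*1 - 1247/561 = 99 - 1247/561 = 54292/561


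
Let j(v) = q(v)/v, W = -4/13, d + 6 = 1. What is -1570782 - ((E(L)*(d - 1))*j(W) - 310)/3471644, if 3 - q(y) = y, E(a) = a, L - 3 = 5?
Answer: -2726597952907/1735822 ≈ -1.5708e+6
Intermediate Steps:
L = 8 (L = 3 + 5 = 8)
q(y) = 3 - y
d = -5 (d = -6 + 1 = -5)
W = -4/13 (W = -4*1/13 = -4/13 ≈ -0.30769)
j(v) = (3 - v)/v
-1570782 - ((E(L)*(d - 1))*j(W) - 310)/3471644 = -1570782 - ((8*(-5 - 1))*((3 - 1*(-4/13))/(-4/13)) - 310)/3471644 = -1570782 - ((8*(-6))*(-13*(3 + 4/13)/4) - 310)/3471644 = -1570782 - (-(-156)*43/13 - 310)/3471644 = -1570782 - (-48*(-43/4) - 310)/3471644 = -1570782 - (516 - 310)/3471644 = -1570782 - 206/3471644 = -1570782 - 1*103/1735822 = -1570782 - 103/1735822 = -2726597952907/1735822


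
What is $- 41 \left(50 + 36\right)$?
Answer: $-3526$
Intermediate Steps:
$- 41 \left(50 + 36\right) = \left(-41\right) 86 = -3526$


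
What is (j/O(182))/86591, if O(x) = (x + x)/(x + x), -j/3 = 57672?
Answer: -173016/86591 ≈ -1.9981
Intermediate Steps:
j = -173016 (j = -3*57672 = -173016)
O(x) = 1 (O(x) = (2*x)/((2*x)) = (2*x)*(1/(2*x)) = 1)
(j/O(182))/86591 = -173016/1/86591 = -173016*1*(1/86591) = -173016*1/86591 = -173016/86591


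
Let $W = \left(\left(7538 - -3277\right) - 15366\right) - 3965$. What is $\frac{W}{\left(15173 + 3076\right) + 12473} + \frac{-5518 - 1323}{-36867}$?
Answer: $- \frac{51895085}{566313987} \approx -0.091637$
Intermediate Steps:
$W = -8516$ ($W = \left(\left(7538 + 3277\right) - 15366\right) - 3965 = \left(10815 - 15366\right) - 3965 = -4551 - 3965 = -8516$)
$\frac{W}{\left(15173 + 3076\right) + 12473} + \frac{-5518 - 1323}{-36867} = - \frac{8516}{\left(15173 + 3076\right) + 12473} + \frac{-5518 - 1323}{-36867} = - \frac{8516}{18249 + 12473} + \left(-5518 + \left(-6794 + 5471\right)\right) \left(- \frac{1}{36867}\right) = - \frac{8516}{30722} + \left(-5518 - 1323\right) \left(- \frac{1}{36867}\right) = \left(-8516\right) \frac{1}{30722} - - \frac{6841}{36867} = - \frac{4258}{15361} + \frac{6841}{36867} = - \frac{51895085}{566313987}$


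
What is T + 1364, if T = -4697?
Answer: -3333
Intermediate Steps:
T + 1364 = -4697 + 1364 = -3333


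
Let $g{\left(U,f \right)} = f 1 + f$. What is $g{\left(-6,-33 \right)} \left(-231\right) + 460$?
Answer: $15706$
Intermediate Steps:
$g{\left(U,f \right)} = 2 f$ ($g{\left(U,f \right)} = f + f = 2 f$)
$g{\left(-6,-33 \right)} \left(-231\right) + 460 = 2 \left(-33\right) \left(-231\right) + 460 = \left(-66\right) \left(-231\right) + 460 = 15246 + 460 = 15706$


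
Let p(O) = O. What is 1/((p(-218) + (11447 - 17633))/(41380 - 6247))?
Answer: -35133/6404 ≈ -5.4861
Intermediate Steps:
1/((p(-218) + (11447 - 17633))/(41380 - 6247)) = 1/((-218 + (11447 - 17633))/(41380 - 6247)) = 1/((-218 - 6186)/35133) = 1/(-6404*1/35133) = 1/(-6404/35133) = -35133/6404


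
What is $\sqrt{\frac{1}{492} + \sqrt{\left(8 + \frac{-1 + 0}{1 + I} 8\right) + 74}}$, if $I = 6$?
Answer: $\frac{\sqrt{6027 + 423612 \sqrt{3962}}}{1722} \approx 2.999$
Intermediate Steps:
$\sqrt{\frac{1}{492} + \sqrt{\left(8 + \frac{-1 + 0}{1 + I} 8\right) + 74}} = \sqrt{\frac{1}{492} + \sqrt{\left(8 + \frac{-1 + 0}{1 + 6} \cdot 8\right) + 74}} = \sqrt{\frac{1}{492} + \sqrt{\left(8 + - \frac{1}{7} \cdot 8\right) + 74}} = \sqrt{\frac{1}{492} + \sqrt{\left(8 + \left(-1\right) \frac{1}{7} \cdot 8\right) + 74}} = \sqrt{\frac{1}{492} + \sqrt{\left(8 - \frac{8}{7}\right) + 74}} = \sqrt{\frac{1}{492} + \sqrt{\frac{48}{7} + 74}} = \sqrt{\frac{1}{492} + \sqrt{\frac{566}{7}}} = \sqrt{\frac{1}{492} + \frac{\sqrt{3962}}{7}}$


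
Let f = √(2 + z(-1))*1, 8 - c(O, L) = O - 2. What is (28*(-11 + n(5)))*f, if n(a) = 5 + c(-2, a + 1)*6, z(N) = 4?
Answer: 1848*√6 ≈ 4526.7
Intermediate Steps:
c(O, L) = 10 - O (c(O, L) = 8 - (O - 2) = 8 - (-2 + O) = 8 + (2 - O) = 10 - O)
n(a) = 77 (n(a) = 5 + (10 - 1*(-2))*6 = 5 + (10 + 2)*6 = 5 + 12*6 = 5 + 72 = 77)
f = √6 (f = √(2 + 4)*1 = √6*1 = √6 ≈ 2.4495)
(28*(-11 + n(5)))*f = (28*(-11 + 77))*√6 = (28*66)*√6 = 1848*√6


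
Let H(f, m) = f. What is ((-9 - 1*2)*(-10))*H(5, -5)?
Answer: 550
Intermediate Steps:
((-9 - 1*2)*(-10))*H(5, -5) = ((-9 - 1*2)*(-10))*5 = ((-9 - 2)*(-10))*5 = -11*(-10)*5 = 110*5 = 550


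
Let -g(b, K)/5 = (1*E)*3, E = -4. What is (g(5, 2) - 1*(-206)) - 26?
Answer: 240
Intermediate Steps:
g(b, K) = 60 (g(b, K) = -5*1*(-4)*3 = -(-20)*3 = -5*(-12) = 60)
(g(5, 2) - 1*(-206)) - 26 = (60 - 1*(-206)) - 26 = (60 + 206) - 26 = 266 - 26 = 240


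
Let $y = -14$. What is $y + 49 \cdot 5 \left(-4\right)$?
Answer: $-994$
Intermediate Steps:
$y + 49 \cdot 5 \left(-4\right) = -14 + 49 \cdot 5 \left(-4\right) = -14 + 49 \left(-20\right) = -14 - 980 = -994$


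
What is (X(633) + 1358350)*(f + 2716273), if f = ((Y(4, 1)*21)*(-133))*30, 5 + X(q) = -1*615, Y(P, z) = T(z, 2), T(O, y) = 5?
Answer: 3119144356790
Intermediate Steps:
Y(P, z) = 5
X(q) = -620 (X(q) = -5 - 1*615 = -5 - 615 = -620)
f = -418950 (f = ((5*21)*(-133))*30 = (105*(-133))*30 = -13965*30 = -418950)
(X(633) + 1358350)*(f + 2716273) = (-620 + 1358350)*(-418950 + 2716273) = 1357730*2297323 = 3119144356790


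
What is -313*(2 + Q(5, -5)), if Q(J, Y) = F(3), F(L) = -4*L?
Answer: 3130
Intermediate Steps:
Q(J, Y) = -12 (Q(J, Y) = -4*3 = -12)
-313*(2 + Q(5, -5)) = -313*(2 - 12) = -313*(-10) = 3130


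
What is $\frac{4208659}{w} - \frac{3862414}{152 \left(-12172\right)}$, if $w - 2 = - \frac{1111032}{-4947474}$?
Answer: $\frac{1605173675793294851}{848443660880} \approx 1.8919 \cdot 10^{6}$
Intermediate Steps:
$w = \frac{1834330}{824579}$ ($w = 2 - \frac{1111032}{-4947474} = 2 - - \frac{185172}{824579} = 2 + \frac{185172}{824579} = \frac{1834330}{824579} \approx 2.2246$)
$\frac{4208659}{w} - \frac{3862414}{152 \left(-12172\right)} = \frac{4208659}{\frac{1834330}{824579}} - \frac{3862414}{152 \left(-12172\right)} = 4208659 \cdot \frac{824579}{1834330} - \frac{3862414}{-1850144} = \frac{3470371829561}{1834330} - - \frac{1931207}{925072} = \frac{3470371829561}{1834330} + \frac{1931207}{925072} = \frac{1605173675793294851}{848443660880}$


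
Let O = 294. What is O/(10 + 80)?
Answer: 49/15 ≈ 3.2667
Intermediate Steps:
O/(10 + 80) = 294/(10 + 80) = 294/90 = 294*(1/90) = 49/15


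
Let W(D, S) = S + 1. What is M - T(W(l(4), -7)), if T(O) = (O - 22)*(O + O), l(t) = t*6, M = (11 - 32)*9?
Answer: -525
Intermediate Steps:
M = -189 (M = -21*9 = -189)
l(t) = 6*t
W(D, S) = 1 + S
T(O) = 2*O*(-22 + O) (T(O) = (-22 + O)*(2*O) = 2*O*(-22 + O))
M - T(W(l(4), -7)) = -189 - 2*(1 - 7)*(-22 + (1 - 7)) = -189 - 2*(-6)*(-22 - 6) = -189 - 2*(-6)*(-28) = -189 - 1*336 = -189 - 336 = -525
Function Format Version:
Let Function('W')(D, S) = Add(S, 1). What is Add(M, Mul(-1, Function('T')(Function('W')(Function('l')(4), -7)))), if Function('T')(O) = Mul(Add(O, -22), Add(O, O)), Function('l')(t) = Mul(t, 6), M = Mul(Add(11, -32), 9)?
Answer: -525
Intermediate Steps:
M = -189 (M = Mul(-21, 9) = -189)
Function('l')(t) = Mul(6, t)
Function('W')(D, S) = Add(1, S)
Function('T')(O) = Mul(2, O, Add(-22, O)) (Function('T')(O) = Mul(Add(-22, O), Mul(2, O)) = Mul(2, O, Add(-22, O)))
Add(M, Mul(-1, Function('T')(Function('W')(Function('l')(4), -7)))) = Add(-189, Mul(-1, Mul(2, Add(1, -7), Add(-22, Add(1, -7))))) = Add(-189, Mul(-1, Mul(2, -6, Add(-22, -6)))) = Add(-189, Mul(-1, Mul(2, -6, -28))) = Add(-189, Mul(-1, 336)) = Add(-189, -336) = -525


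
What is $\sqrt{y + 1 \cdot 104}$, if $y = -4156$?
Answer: $2 i \sqrt{1013} \approx 63.655 i$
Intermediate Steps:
$\sqrt{y + 1 \cdot 104} = \sqrt{-4156 + 1 \cdot 104} = \sqrt{-4156 + 104} = \sqrt{-4052} = 2 i \sqrt{1013}$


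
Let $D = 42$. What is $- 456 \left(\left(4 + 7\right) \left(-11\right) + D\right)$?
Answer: $36024$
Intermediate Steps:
$- 456 \left(\left(4 + 7\right) \left(-11\right) + D\right) = - 456 \left(\left(4 + 7\right) \left(-11\right) + 42\right) = - 456 \left(11 \left(-11\right) + 42\right) = - 456 \left(-121 + 42\right) = \left(-456\right) \left(-79\right) = 36024$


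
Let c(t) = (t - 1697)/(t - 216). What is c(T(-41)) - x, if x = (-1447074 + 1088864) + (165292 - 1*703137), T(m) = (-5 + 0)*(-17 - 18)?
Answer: 36739777/41 ≈ 8.9609e+5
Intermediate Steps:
T(m) = 175 (T(m) = -5*(-35) = 175)
c(t) = (-1697 + t)/(-216 + t)
x = -896055 (x = -358210 + (165292 - 703137) = -358210 - 537845 = -896055)
c(T(-41)) - x = (-1697 + 175)/(-216 + 175) - 1*(-896055) = -1522/(-41) + 896055 = -1/41*(-1522) + 896055 = 1522/41 + 896055 = 36739777/41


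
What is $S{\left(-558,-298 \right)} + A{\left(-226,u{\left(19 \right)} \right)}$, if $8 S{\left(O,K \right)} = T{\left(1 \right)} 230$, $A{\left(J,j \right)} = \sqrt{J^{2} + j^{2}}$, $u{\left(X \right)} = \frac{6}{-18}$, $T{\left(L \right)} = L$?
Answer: $\frac{115}{4} + \frac{\sqrt{459685}}{3} \approx 254.75$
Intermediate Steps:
$u{\left(X \right)} = - \frac{1}{3}$ ($u{\left(X \right)} = 6 \left(- \frac{1}{18}\right) = - \frac{1}{3}$)
$S{\left(O,K \right)} = \frac{115}{4}$ ($S{\left(O,K \right)} = \frac{1 \cdot 230}{8} = \frac{1}{8} \cdot 230 = \frac{115}{4}$)
$S{\left(-558,-298 \right)} + A{\left(-226,u{\left(19 \right)} \right)} = \frac{115}{4} + \sqrt{\left(-226\right)^{2} + \left(- \frac{1}{3}\right)^{2}} = \frac{115}{4} + \sqrt{51076 + \frac{1}{9}} = \frac{115}{4} + \sqrt{\frac{459685}{9}} = \frac{115}{4} + \frac{\sqrt{459685}}{3}$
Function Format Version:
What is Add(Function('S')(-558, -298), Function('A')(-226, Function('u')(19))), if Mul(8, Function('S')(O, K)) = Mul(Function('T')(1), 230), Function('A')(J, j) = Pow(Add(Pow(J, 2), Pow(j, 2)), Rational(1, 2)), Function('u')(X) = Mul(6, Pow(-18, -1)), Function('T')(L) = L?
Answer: Add(Rational(115, 4), Mul(Rational(1, 3), Pow(459685, Rational(1, 2)))) ≈ 254.75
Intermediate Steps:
Function('u')(X) = Rational(-1, 3) (Function('u')(X) = Mul(6, Rational(-1, 18)) = Rational(-1, 3))
Function('S')(O, K) = Rational(115, 4) (Function('S')(O, K) = Mul(Rational(1, 8), Mul(1, 230)) = Mul(Rational(1, 8), 230) = Rational(115, 4))
Add(Function('S')(-558, -298), Function('A')(-226, Function('u')(19))) = Add(Rational(115, 4), Pow(Add(Pow(-226, 2), Pow(Rational(-1, 3), 2)), Rational(1, 2))) = Add(Rational(115, 4), Pow(Add(51076, Rational(1, 9)), Rational(1, 2))) = Add(Rational(115, 4), Pow(Rational(459685, 9), Rational(1, 2))) = Add(Rational(115, 4), Mul(Rational(1, 3), Pow(459685, Rational(1, 2))))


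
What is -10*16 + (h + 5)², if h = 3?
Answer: -96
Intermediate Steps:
-10*16 + (h + 5)² = -10*16 + (3 + 5)² = -160 + 8² = -160 + 64 = -96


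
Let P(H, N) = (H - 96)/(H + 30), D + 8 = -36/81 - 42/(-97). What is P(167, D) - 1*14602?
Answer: -2876523/197 ≈ -14602.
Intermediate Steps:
D = -6994/873 (D = -8 + (-36/81 - 42/(-97)) = -8 + (-36*1/81 - 42*(-1/97)) = -8 + (-4/9 + 42/97) = -8 - 10/873 = -6994/873 ≈ -8.0115)
P(H, N) = (-96 + H)/(30 + H)
P(167, D) - 1*14602 = (-96 + 167)/(30 + 167) - 1*14602 = 71/197 - 14602 = -2876523/197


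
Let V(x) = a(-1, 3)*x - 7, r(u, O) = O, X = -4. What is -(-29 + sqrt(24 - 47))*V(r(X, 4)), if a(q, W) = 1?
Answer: -87 + 3*I*sqrt(23) ≈ -87.0 + 14.387*I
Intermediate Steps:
V(x) = -7 + x (V(x) = 1*x - 7 = x - 7 = -7 + x)
-(-29 + sqrt(24 - 47))*V(r(X, 4)) = -(-29 + sqrt(24 - 47))*(-7 + 4) = -(-29 + sqrt(-23))*(-3) = -(-29 + I*sqrt(23))*(-3) = -(87 - 3*I*sqrt(23)) = -87 + 3*I*sqrt(23)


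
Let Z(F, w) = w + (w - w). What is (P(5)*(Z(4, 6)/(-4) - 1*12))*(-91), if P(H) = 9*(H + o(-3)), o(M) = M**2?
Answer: 154791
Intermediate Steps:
Z(F, w) = w (Z(F, w) = w + 0 = w)
P(H) = 81 + 9*H (P(H) = 9*(H + (-3)**2) = 9*(H + 9) = 9*(9 + H) = 81 + 9*H)
(P(5)*(Z(4, 6)/(-4) - 1*12))*(-91) = ((81 + 9*5)*(6/(-4) - 1*12))*(-91) = ((81 + 45)*(6*(-1/4) - 12))*(-91) = (126*(-3/2 - 12))*(-91) = (126*(-27/2))*(-91) = -1701*(-91) = 154791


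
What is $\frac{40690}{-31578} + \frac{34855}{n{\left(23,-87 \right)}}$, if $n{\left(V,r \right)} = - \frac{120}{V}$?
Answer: $- \frac{843995339}{126312} \approx -6681.8$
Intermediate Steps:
$\frac{40690}{-31578} + \frac{34855}{n{\left(23,-87 \right)}} = \frac{40690}{-31578} + \frac{34855}{\left(-120\right) \frac{1}{23}} = 40690 \left(- \frac{1}{31578}\right) + \frac{34855}{\left(-120\right) \frac{1}{23}} = - \frac{20345}{15789} + \frac{34855}{- \frac{120}{23}} = - \frac{20345}{15789} + 34855 \left(- \frac{23}{120}\right) = - \frac{20345}{15789} - \frac{160333}{24} = - \frac{843995339}{126312}$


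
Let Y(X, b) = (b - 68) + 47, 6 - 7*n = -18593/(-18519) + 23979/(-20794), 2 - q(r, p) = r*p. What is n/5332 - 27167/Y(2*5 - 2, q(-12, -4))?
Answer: 390468146848015213/962982854532888 ≈ 405.48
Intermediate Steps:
q(r, p) = 2 - p*r (q(r, p) = 2 - r*p = 2 - p*r)
n = 2367948775/2695588602 (n = 6/7 - (-18593/(-18519) + 23979/(-20794))/7 = 6/7 - (-18593*(-1/18519) + 23979*(-1/20794))/7 = 6/7 - (18593/18519 - 23979/20794)/7 = 6/7 - 1/7*(-57444259/385084086) = 6/7 + 57444259/2695588602 = 2367948775/2695588602 ≈ 0.87845)
Y(X, b) = -21 + b (Y(X, b) = (-68 + b) + 47 = -21 + b)
n/5332 - 27167/Y(2*5 - 2, q(-12, -4)) = (2367948775/2695588602)/5332 - 27167/(-21 + (2 - 1*(-4)*(-12))) = (2367948775/2695588602)*(1/5332) - 27167/(-21 + (2 - 48)) = 2367948775/14372878425864 - 27167/(-21 - 46) = 2367948775/14372878425864 - 27167/(-67) = 2367948775/14372878425864 - 27167*(-1/67) = 2367948775/14372878425864 + 27167/67 = 390468146848015213/962982854532888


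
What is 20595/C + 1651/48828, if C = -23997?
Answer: -24769067/30044244 ≈ -0.82442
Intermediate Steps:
20595/C + 1651/48828 = 20595/(-23997) + 1651/48828 = 20595*(-1/23997) + 1651*(1/48828) = -6865/7999 + 127/3756 = -24769067/30044244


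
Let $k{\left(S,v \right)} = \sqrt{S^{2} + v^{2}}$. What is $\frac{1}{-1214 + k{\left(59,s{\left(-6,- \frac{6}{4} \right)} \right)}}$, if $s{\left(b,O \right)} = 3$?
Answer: $- \frac{607}{735153} - \frac{\sqrt{3490}}{1470306} \approx -0.00086586$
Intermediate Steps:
$\frac{1}{-1214 + k{\left(59,s{\left(-6,- \frac{6}{4} \right)} \right)}} = \frac{1}{-1214 + \sqrt{59^{2} + 3^{2}}} = \frac{1}{-1214 + \sqrt{3481 + 9}} = \frac{1}{-1214 + \sqrt{3490}}$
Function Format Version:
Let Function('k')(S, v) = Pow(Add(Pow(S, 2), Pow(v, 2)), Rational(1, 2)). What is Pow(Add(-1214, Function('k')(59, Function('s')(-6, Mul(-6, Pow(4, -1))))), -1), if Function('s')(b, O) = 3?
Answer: Add(Rational(-607, 735153), Mul(Rational(-1, 1470306), Pow(3490, Rational(1, 2)))) ≈ -0.00086586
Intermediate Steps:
Pow(Add(-1214, Function('k')(59, Function('s')(-6, Mul(-6, Pow(4, -1))))), -1) = Pow(Add(-1214, Pow(Add(Pow(59, 2), Pow(3, 2)), Rational(1, 2))), -1) = Pow(Add(-1214, Pow(Add(3481, 9), Rational(1, 2))), -1) = Pow(Add(-1214, Pow(3490, Rational(1, 2))), -1)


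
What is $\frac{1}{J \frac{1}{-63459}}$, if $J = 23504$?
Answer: $- \frac{63459}{23504} \approx -2.6999$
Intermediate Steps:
$\frac{1}{J \frac{1}{-63459}} = \frac{1}{23504 \frac{1}{-63459}} = \frac{1}{23504 \left(- \frac{1}{63459}\right)} = \frac{1}{- \frac{23504}{63459}} = - \frac{63459}{23504}$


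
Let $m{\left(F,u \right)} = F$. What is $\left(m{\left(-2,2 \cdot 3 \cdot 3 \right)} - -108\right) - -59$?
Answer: $165$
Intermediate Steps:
$\left(m{\left(-2,2 \cdot 3 \cdot 3 \right)} - -108\right) - -59 = \left(-2 - -108\right) - -59 = \left(-2 + 108\right) + 59 = 106 + 59 = 165$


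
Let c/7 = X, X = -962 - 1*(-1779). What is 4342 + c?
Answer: 10061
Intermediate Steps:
X = 817 (X = -962 + 1779 = 817)
c = 5719 (c = 7*817 = 5719)
4342 + c = 4342 + 5719 = 10061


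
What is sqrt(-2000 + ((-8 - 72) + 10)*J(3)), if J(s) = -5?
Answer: 5*I*sqrt(66) ≈ 40.62*I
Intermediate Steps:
sqrt(-2000 + ((-8 - 72) + 10)*J(3)) = sqrt(-2000 + ((-8 - 72) + 10)*(-5)) = sqrt(-2000 + (-80 + 10)*(-5)) = sqrt(-2000 - 70*(-5)) = sqrt(-2000 + 350) = sqrt(-1650) = 5*I*sqrt(66)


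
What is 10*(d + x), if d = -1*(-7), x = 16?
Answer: 230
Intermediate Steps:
d = 7
10*(d + x) = 10*(7 + 16) = 10*23 = 230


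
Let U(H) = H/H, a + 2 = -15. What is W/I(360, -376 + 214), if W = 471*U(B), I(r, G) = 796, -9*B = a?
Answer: 471/796 ≈ 0.59171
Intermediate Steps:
a = -17 (a = -2 - 15 = -17)
B = 17/9 (B = -⅑*(-17) = 17/9 ≈ 1.8889)
U(H) = 1
W = 471 (W = 471*1 = 471)
W/I(360, -376 + 214) = 471/796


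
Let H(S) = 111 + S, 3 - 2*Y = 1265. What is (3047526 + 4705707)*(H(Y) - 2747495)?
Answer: -21306000582495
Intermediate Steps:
Y = -631 (Y = 3/2 - ½*1265 = 3/2 - 1265/2 = -631)
(3047526 + 4705707)*(H(Y) - 2747495) = (3047526 + 4705707)*((111 - 631) - 2747495) = 7753233*(-520 - 2747495) = 7753233*(-2748015) = -21306000582495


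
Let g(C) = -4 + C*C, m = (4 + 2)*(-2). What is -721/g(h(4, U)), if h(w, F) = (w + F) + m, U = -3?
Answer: -721/117 ≈ -6.1624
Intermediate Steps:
m = -12 (m = 6*(-2) = -12)
h(w, F) = -12 + F + w (h(w, F) = (w + F) - 12 = (F + w) - 12 = -12 + F + w)
g(C) = -4 + C²
-721/g(h(4, U)) = -721/(-4 + (-12 - 3 + 4)²) = -721/(-4 + (-11)²) = -721/(-4 + 121) = -721/117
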